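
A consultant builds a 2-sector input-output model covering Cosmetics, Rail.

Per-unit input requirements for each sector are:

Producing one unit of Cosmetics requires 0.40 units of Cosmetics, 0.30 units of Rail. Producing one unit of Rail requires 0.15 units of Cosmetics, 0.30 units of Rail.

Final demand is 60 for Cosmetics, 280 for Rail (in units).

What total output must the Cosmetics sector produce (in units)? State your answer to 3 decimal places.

x_1 = 224.000

I − A =
  [   0.60    -0.15]
  [  -0.30     0.70]
det(I−A) = (0.60)(0.70) − (-0.15)(-0.30) = 0.3750
adj(I−A) = [[0.70, 0.15], [0.30, 0.60]]
(I − A)⁻¹ = adj(I−A) / det(I−A) ≈
  [   1.8667     0.4000]
  [   0.8000     1.6000]
x = (I − A)⁻¹ d = adj(I−A)·d / det(I−A), with det(I−A) = 0.3750:
  x_1 = (0.70·60 + 0.15·280) / 0.3750 = 84.00 / 0.3750 = 224.000
  x_2 = (0.30·60 + 0.60·280) / 0.3750 = 186.00 / 0.3750 = 496.000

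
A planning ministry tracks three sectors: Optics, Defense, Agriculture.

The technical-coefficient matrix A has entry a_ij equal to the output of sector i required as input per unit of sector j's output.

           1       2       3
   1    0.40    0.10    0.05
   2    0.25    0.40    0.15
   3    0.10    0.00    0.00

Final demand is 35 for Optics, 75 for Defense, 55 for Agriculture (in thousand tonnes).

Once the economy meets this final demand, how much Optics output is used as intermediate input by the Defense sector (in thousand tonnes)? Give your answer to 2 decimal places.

z_12 = 18.01

I − A =
  [   0.60    -0.10    -0.05]
  [  -0.25     0.60    -0.15]
  [  -0.10     0.00     1.00]
Cofactors of I−A, C_ij = (−1)^(i+j)·(minor ij) (rows/columns in the sector order above):
  C_11 = (0.60)(1.00) − (-0.15)(0.00) = 0.6000
  C_12 = −[(-0.25)(1.00) − (-0.15)(-0.10)] = 0.2650
  C_13 = (-0.25)(0.00) − (0.60)(-0.10) = 0.0600
  C_21 = −[(-0.10)(1.00) − (-0.05)(0.00)] = 0.1000
  C_22 = (0.60)(1.00) − (-0.05)(-0.10) = 0.5950
  C_23 = −[(0.60)(0.00) − (-0.10)(-0.10)] = 0.0100
  C_31 = (-0.10)(-0.15) − (-0.05)(0.60) = 0.0450
  C_32 = −[(0.60)(-0.15) − (-0.05)(-0.25)] = 0.1025
  C_33 = (0.60)(0.60) − (-0.10)(-0.25) = 0.3350
det(I−A) = Σ_j (I−A)_1j·C_1j = (0.60)(0.6000) + (-0.10)(0.2650) + (-0.05)(0.0600) = 0.3305
adj(I−A) = Cᵀ =
  [ 0.6000   0.1000   0.0450]
  [ 0.2650   0.5950   0.1025]
  [ 0.0600   0.0100   0.3350]
(I − A)⁻¹ = adj(I−A) / det(I−A) ≈
  [   1.8154     0.3026     0.1362]
  [   0.8018     1.8003     0.3101]
  [   0.1815     0.0303     1.0136]
First solve x = (I − A)⁻¹ d = adj(I−A)·d / det(I−A); in particular x_2 = (0.2650·35 + 0.5950·75 + 0.1025·55) / 0.3305 = 59.5375 / 0.3305 ≈ 180.1437.
Intermediate flow from 1 to 2: z_12 = a_12 · x_2 = 0.10 × 59.5375 / 0.3305 = 5.95375 / 0.3305 ≈ 18.01.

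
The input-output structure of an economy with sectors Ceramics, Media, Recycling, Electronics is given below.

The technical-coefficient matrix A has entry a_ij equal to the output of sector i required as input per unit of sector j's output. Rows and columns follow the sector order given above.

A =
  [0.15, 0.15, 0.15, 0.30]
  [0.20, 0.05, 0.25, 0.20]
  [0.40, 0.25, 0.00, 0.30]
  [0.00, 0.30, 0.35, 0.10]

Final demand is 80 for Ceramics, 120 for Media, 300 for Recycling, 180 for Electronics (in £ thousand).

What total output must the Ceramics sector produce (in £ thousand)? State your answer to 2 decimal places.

x_C = 685.69

I − A =
  [   0.85    -0.15    -0.15    -0.30]
  [  -0.20     0.95    -0.25    -0.20]
  [  -0.40    -0.25     1.00    -0.30]
  [   0.00    -0.30    -0.35     0.90]
Compute the cofactors C_ij = (−1)^(i+j)·(3×3 minor ij) of I−A; the adjugate is their transpose:
adj(I−A) = Cᵀ =
  [ 0.599000   0.282750   0.285750   0.357750]
  [ 0.277000   0.579750   0.298750   0.320750]
  [ 0.381000   0.357750   0.630750   0.416750]
  [ 0.240500   0.332375   0.344875   0.644875]
det(I−A) = Σ_j (I−A)_1j·C_1j = (0.85)(0.599000) + (-0.15)(0.277000) + (-0.15)(0.381000) + (-0.30)(0.240500) = 0.3383
(I − A)⁻¹ = adj(I−A) / det(I−A) ≈
  [   1.7706     0.8358     0.8447     1.0575]
  [   0.8188     1.7137     0.8831     0.9481]
  [   1.1262     1.0575     1.8645     1.2319]
  [   0.7109     0.9825     1.0194     1.9062]
x = (I − A)⁻¹ d = adj(I−A)·d / det(I−A), with det(I−A) = 0.3383:
  x_C = (0.599000·80 + 0.282750·120 + 0.285750·300 + 0.357750·180) / 0.3383 = 231.97 / 0.3383 ≈ 685.69
  x_M = (0.277000·80 + 0.579750·120 + 0.298750·300 + 0.320750·180) / 0.3383 = 239.09 / 0.3383 ≈ 706.74
  x_R = (0.381000·80 + 0.357750·120 + 0.630750·300 + 0.416750·180) / 0.3383 = 337.65 / 0.3383 ≈ 998.08
  x_E = (0.240500·80 + 0.332375·120 + 0.344875·300 + 0.644875·180) / 0.3383 = 278.665 / 0.3383 ≈ 823.72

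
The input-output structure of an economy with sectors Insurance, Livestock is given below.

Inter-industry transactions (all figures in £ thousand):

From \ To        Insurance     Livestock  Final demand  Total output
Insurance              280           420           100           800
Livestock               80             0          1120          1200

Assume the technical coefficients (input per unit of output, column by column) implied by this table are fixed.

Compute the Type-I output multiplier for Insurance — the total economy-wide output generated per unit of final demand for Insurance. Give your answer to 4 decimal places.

Technical coefficients a_ij = z_ij / X_j:
  a_11 = 280/800 = 0.35, a_21 = 80/800 = 0.10
  a_12 = 420/1200 = 0.35, a_22 = 0/1200 = 0.00
I − A =
  [   0.65    -0.35]
  [  -0.10     1.00]
det(I−A) = (0.65)(1.00) − (-0.35)(-0.10) = 0.6150
adj(I−A) = [[1.00, 0.35], [0.10, 0.65]]
(I − A)⁻¹ = adj(I−A) / det(I−A) ≈
  [   1.62602     0.56911]
  [   0.16260     1.05691]
The output multiplier for sector j is the column-j sum of the Leontief inverse (I − A)⁻¹ = adj(I−A) / det(I−A).
Column 1 of adj(I−A): (1.00, 0.10); det(I−A) = 0.6150.
m_1 = (1.00 + 0.10) / 0.6150 = 1.10 / 0.6150 ≈ 1.7886.

m_1 = 1.7886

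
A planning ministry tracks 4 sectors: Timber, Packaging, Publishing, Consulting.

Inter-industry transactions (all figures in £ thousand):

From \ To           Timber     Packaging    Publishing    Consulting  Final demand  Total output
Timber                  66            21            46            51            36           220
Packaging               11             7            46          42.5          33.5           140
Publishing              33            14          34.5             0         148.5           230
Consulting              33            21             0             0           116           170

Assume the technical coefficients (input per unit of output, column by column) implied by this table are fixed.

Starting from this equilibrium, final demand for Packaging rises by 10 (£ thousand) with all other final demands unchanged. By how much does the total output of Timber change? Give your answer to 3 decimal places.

Δx_1 = 4.170

Technical coefficients a_ij = z_ij / X_j:
  a_11 = 66/220 = 0.30, a_21 = 11/220 = 0.05, a_31 = 33/220 = 0.15, a_41 = 33/220 = 0.15
  a_12 = 21/140 = 0.15, a_22 = 7/140 = 0.05, a_32 = 14/140 = 0.10, a_42 = 21/140 = 0.15
  a_13 = 46/230 = 0.20, a_23 = 46/230 = 0.20, a_33 = 34.5/230 = 0.15, a_43 = 0/230 = 0.00
  a_14 = 51/170 = 0.30, a_24 = 42.5/170 = 0.25, a_34 = 0/170 = 0.00, a_44 = 0/170 = 0.00
I − A =
  [   0.70    -0.15    -0.20    -0.30]
  [  -0.05     0.95    -0.20    -0.25]
  [  -0.15    -0.10     0.85     0.00]
  [  -0.15    -0.15     0.00     1.00]
Compute the cofactors C_ij = (−1)^(i+j)·(3×3 minor ij) of I−A; the adjugate is their transpose:
adj(I−A) = Cᵀ =
  [ 0.755625   0.185750   0.221500   0.273125]
  [ 0.104375   0.526750   0.148500   0.163000]
  [ 0.145625   0.094750   0.580625   0.067375]
  [ 0.129000   0.106875   0.055500   0.510875]
det(I−A) = Σ_j (I−A)_1j·C_1j = (0.70)(0.755625) + (-0.15)(0.104375) + (-0.20)(0.145625) + (-0.30)(0.129000) = 0.44545625
(I − A)⁻¹ = adj(I−A) / det(I−A) ≈
  [   1.6963     0.4170     0.4972     0.6131]
  [   0.2343     1.1825     0.3334     0.3659]
  [   0.3269     0.2127     1.3034     0.1512]
  [   0.2896     0.2399     0.1246     1.1469]
Δx = (I − A)⁻¹ Δd with Δd having +10 in the Packaging component and 0 elsewhere.
So Δx_1 = L_12 · (+10), where L_12 = adj(I−A)_12 / det(I−A) = 0.185750 / 0.44545625.
Δx_1 = 0.185750 × (+10) / 0.44545625 = 1.8575 / 0.44545625 ≈ 4.170.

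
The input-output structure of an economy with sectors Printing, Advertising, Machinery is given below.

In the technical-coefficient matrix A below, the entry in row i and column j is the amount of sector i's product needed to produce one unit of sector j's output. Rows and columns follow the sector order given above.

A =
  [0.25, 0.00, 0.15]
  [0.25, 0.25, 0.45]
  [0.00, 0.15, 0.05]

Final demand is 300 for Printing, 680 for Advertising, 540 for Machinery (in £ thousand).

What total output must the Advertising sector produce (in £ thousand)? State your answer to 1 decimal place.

I − A =
  [   0.75     0.00    -0.15]
  [  -0.25     0.75    -0.45]
  [   0.00    -0.15     0.95]
Cofactors of I−A, C_ij = (−1)^(i+j)·(minor ij) (rows/columns in the sector order above):
  C_11 = (0.75)(0.95) − (-0.45)(-0.15) = 0.6450
  C_12 = −[(-0.25)(0.95) − (-0.45)(0.00)] = 0.2375
  C_13 = (-0.25)(-0.15) − (0.75)(0.00) = 0.0375
  C_21 = −[(0.00)(0.95) − (-0.15)(-0.15)] = 0.0225
  C_22 = (0.75)(0.95) − (-0.15)(0.00) = 0.7125
  C_23 = −[(0.75)(-0.15) − (0.00)(0.00)] = 0.1125
  C_31 = (0.00)(-0.45) − (-0.15)(0.75) = 0.1125
  C_32 = −[(0.75)(-0.45) − (-0.15)(-0.25)] = 0.3750
  C_33 = (0.75)(0.75) − (0.00)(-0.25) = 0.5625
det(I−A) = Σ_j (I−A)_1j·C_1j = (0.75)(0.6450) + (0.00)(0.2375) + (-0.15)(0.0375) = 0.478125
adj(I−A) = Cᵀ =
  [ 0.6450   0.0225   0.1125]
  [ 0.2375   0.7125   0.3750]
  [ 0.0375   0.1125   0.5625]
(I − A)⁻¹ = adj(I−A) / det(I−A) ≈
  [   1.3490     0.0471     0.2353]
  [   0.4967     1.4902     0.7843]
  [   0.0784     0.2353     1.1765]
x = (I − A)⁻¹ d = adj(I−A)·d / det(I−A), with det(I−A) = 0.478125:
  x_1 = (0.6450·300 + 0.0225·680 + 0.1125·540) / 0.478125 = 269.55 / 0.478125 ≈ 563.8
  x_2 = (0.2375·300 + 0.7125·680 + 0.3750·540) / 0.478125 = 758.25 / 0.478125 ≈ 1585.9
  x_3 = (0.0375·300 + 0.1125·680 + 0.5625·540) / 0.478125 = 391.50 / 0.478125 ≈ 818.8

x_2 = 1585.9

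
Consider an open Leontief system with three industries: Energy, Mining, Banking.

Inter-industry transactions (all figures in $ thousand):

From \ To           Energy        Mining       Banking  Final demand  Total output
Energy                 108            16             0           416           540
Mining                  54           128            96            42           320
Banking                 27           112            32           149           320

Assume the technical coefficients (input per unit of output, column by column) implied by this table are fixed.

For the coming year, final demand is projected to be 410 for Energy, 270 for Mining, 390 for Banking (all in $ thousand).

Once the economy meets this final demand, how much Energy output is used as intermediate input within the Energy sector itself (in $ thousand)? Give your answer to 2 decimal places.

z_EE = 114.57

Technical coefficients a_ij = z_ij / X_j:
  a_EE = 108/540 = 0.20, a_ME = 54/540 = 0.10, a_BE = 27/540 = 0.05
  a_EM = 16/320 = 0.05, a_MM = 128/320 = 0.40, a_BM = 112/320 = 0.35
  a_EB = 0/320 = 0.00, a_MB = 96/320 = 0.30, a_BB = 32/320 = 0.10
I − A =
  [   0.80    -0.05     0.00]
  [  -0.10     0.60    -0.30]
  [  -0.05    -0.35     0.90]
Cofactors of I−A, C_ij = (−1)^(i+j)·(minor ij) (rows/columns in the sector order above):
  C_11 = (0.60)(0.90) − (-0.30)(-0.35) = 0.4350
  C_12 = −[(-0.10)(0.90) − (-0.30)(-0.05)] = 0.1050
  C_13 = (-0.10)(-0.35) − (0.60)(-0.05) = 0.0650
  C_21 = −[(-0.05)(0.90) − (0.00)(-0.35)] = 0.0450
  C_22 = (0.80)(0.90) − (0.00)(-0.05) = 0.7200
  C_23 = −[(0.80)(-0.35) − (-0.05)(-0.05)] = 0.2825
  C_31 = (-0.05)(-0.30) − (0.00)(0.60) = 0.0150
  C_32 = −[(0.80)(-0.30) − (0.00)(-0.10)] = 0.2400
  C_33 = (0.80)(0.60) − (-0.05)(-0.10) = 0.4750
det(I−A) = Σ_j (I−A)_1j·C_1j = (0.80)(0.4350) + (-0.05)(0.1050) + (0.00)(0.0650) = 0.34275
adj(I−A) = Cᵀ =
  [ 0.4350   0.0450   0.0150]
  [ 0.1050   0.7200   0.2400]
  [ 0.0650   0.2825   0.4750]
(I − A)⁻¹ = adj(I−A) / det(I−A) ≈
  [   1.2691     0.1313     0.0438]
  [   0.3063     2.1007     0.7002]
  [   0.1896     0.8242     1.3858]
First solve x = (I − A)⁻¹ d = adj(I−A)·d / det(I−A); in particular x_E = (0.4350·410 + 0.0450·270 + 0.0150·390) / 0.34275 = 196.35 / 0.34275 ≈ 572.8665.
Intermediate flow from E to E: z_EE = a_EE · x_E = 0.20 × 196.35 / 0.34275 = 39.27 / 0.34275 ≈ 114.57.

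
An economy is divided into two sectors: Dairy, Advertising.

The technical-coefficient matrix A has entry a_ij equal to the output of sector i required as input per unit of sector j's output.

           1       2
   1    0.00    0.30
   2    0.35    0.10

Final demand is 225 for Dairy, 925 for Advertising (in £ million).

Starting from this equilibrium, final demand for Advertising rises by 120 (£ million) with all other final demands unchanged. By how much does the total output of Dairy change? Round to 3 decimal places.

Δx_1 = 45.283

I − A =
  [   1.00    -0.30]
  [  -0.35     0.90]
det(I−A) = (1.00)(0.90) − (-0.30)(-0.35) = 0.7950
adj(I−A) = [[0.90, 0.30], [0.35, 1.00]]
(I − A)⁻¹ = adj(I−A) / det(I−A) ≈
  [   1.1321     0.3774]
  [   0.4403     1.2579]
Δx = (I − A)⁻¹ Δd with Δd having +120 in the Advertising component and 0 elsewhere.
So Δx_1 = L_12 · (+120), where L_12 = adj(I−A)_12 / det(I−A) = 0.30 / 0.7950.
Δx_1 = 0.30 × (+120) / 0.7950 = 36.00 / 0.7950 ≈ 45.283.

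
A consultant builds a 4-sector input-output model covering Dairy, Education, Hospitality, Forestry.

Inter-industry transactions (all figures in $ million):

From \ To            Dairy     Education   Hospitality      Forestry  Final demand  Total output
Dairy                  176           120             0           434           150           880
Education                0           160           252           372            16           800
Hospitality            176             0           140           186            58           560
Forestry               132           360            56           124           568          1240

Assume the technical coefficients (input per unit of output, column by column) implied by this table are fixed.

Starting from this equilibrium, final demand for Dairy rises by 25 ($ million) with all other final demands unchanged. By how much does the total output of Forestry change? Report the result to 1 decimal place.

Δx_F = 14.9

Technical coefficients a_ij = z_ij / X_j:
  a_DD = 176/880 = 0.20, a_ED = 0/880 = 0.00, a_HD = 176/880 = 0.20, a_FD = 132/880 = 0.15
  a_DE = 120/800 = 0.15, a_EE = 160/800 = 0.20, a_HE = 0/800 = 0.00, a_FE = 360/800 = 0.45
  a_DH = 0/560 = 0.00, a_EH = 252/560 = 0.45, a_HH = 140/560 = 0.25, a_FH = 56/560 = 0.10
  a_DF = 434/1240 = 0.35, a_EF = 372/1240 = 0.30, a_HF = 186/1240 = 0.15, a_FF = 124/1240 = 0.10
I − A =
  [   0.80    -0.15     0.00    -0.35]
  [   0.00     0.80    -0.45    -0.30]
  [  -0.20     0.00     0.75    -0.15]
  [  -0.15    -0.45    -0.10     0.90]
Compute the cofactors C_ij = (−1)^(i+j)·(3×3 minor ij) of I−A; the adjugate is their transpose:
adj(I−A) = Cᵀ =
  [ 0.396375   0.217125   0.164125   0.253875]
  [ 0.130875   0.481625   0.324375   0.265500]
  [ 0.135000   0.115875   0.419250   0.161000]
  [ 0.146500   0.289875   0.236125   0.466500]
det(I−A) = Σ_j (I−A)_1j·C_1j = (0.80)(0.396375) + (-0.15)(0.130875) + (0.00)(0.135000) + (-0.35)(0.146500) = 0.24619375
(I − A)⁻¹ = adj(I−A) / det(I−A) ≈
  [   1.6100     0.8819     0.6666     1.0312]
  [   0.5316     1.9563     1.3176     1.0784]
  [   0.5483     0.4707     1.7029     0.6540]
  [   0.5951     1.1774     0.9591     1.8948]
Δx = (I − A)⁻¹ Δd with Δd having +25 in the Dairy component and 0 elsewhere.
So Δx_F = L_FD · (+25), where L_FD = adj(I−A)_FD / det(I−A) = 0.146500 / 0.24619375.
Δx_F = 0.146500 × (+25) / 0.24619375 = 3.6625 / 0.24619375 ≈ 14.9.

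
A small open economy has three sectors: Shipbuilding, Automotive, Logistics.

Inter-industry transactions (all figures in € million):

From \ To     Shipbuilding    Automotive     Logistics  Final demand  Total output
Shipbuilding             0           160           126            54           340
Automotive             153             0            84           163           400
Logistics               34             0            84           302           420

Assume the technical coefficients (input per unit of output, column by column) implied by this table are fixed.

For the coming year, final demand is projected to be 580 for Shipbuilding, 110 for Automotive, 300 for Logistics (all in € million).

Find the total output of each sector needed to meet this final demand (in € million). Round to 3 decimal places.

Technical coefficients a_ij = z_ij / X_j:
  a_SS = 0/340 = 0.00, a_AS = 153/340 = 0.45, a_LS = 34/340 = 0.10
  a_SA = 160/400 = 0.40, a_AA = 0/400 = 0.00, a_LA = 0/400 = 0.00
  a_SL = 126/420 = 0.30, a_AL = 84/420 = 0.20, a_LL = 84/420 = 0.20
I − A =
  [   1.00    -0.40    -0.30]
  [  -0.45     1.00    -0.20]
  [  -0.10     0.00     0.80]
Cofactors of I−A, C_ij = (−1)^(i+j)·(minor ij) (rows/columns in the sector order above):
  C_11 = (1.00)(0.80) − (-0.20)(0.00) = 0.8000
  C_12 = −[(-0.45)(0.80) − (-0.20)(-0.10)] = 0.3800
  C_13 = (-0.45)(0.00) − (1.00)(-0.10) = 0.1000
  C_21 = −[(-0.40)(0.80) − (-0.30)(0.00)] = 0.3200
  C_22 = (1.00)(0.80) − (-0.30)(-0.10) = 0.7700
  C_23 = −[(1.00)(0.00) − (-0.40)(-0.10)] = 0.0400
  C_31 = (-0.40)(-0.20) − (-0.30)(1.00) = 0.3800
  C_32 = −[(1.00)(-0.20) − (-0.30)(-0.45)] = 0.3350
  C_33 = (1.00)(1.00) − (-0.40)(-0.45) = 0.8200
det(I−A) = Σ_j (I−A)_1j·C_1j = (1.00)(0.8000) + (-0.40)(0.3800) + (-0.30)(0.1000) = 0.6180
adj(I−A) = Cᵀ =
  [ 0.8000   0.3200   0.3800]
  [ 0.3800   0.7700   0.3350]
  [ 0.1000   0.0400   0.8200]
(I − A)⁻¹ = adj(I−A) / det(I−A) ≈
  [   1.2945     0.5178     0.6149]
  [   0.6149     1.2460     0.5421]
  [   0.1618     0.0647     1.3269]
x = (I − A)⁻¹ d = adj(I−A)·d / det(I−A), with det(I−A) = 0.6180:
  x_S = (0.8000·580 + 0.3200·110 + 0.3800·300) / 0.6180 = 613.20 / 0.6180 ≈ 992.233
  x_A = (0.3800·580 + 0.7700·110 + 0.3350·300) / 0.6180 = 405.60 / 0.6180 ≈ 656.311
  x_L = (0.1000·580 + 0.0400·110 + 0.8200·300) / 0.6180 = 308.40 / 0.6180 ≈ 499.029

x_S = 992.233, x_A = 656.311, x_L = 499.029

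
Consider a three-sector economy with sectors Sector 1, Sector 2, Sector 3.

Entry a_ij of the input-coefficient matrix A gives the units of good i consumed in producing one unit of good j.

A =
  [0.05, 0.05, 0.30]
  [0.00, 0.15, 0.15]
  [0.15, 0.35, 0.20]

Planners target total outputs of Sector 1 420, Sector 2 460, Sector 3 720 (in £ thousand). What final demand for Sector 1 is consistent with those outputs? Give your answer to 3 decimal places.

I − A =
  [   0.95    -0.05    -0.30]
  [   0.00     0.85    -0.15]
  [  -0.15    -0.35     0.80]
d = (I − A) x:
  d_1 = (+0.95)·420 + (-0.05)·460 + (-0.30)·720 = 160.000
  d_2 = (+0.00)·420 + (+0.85)·460 + (-0.15)·720 = 283.000
  d_3 = (-0.15)·420 + (-0.35)·460 + (+0.80)·720 = 352.000

d_1 = 160.000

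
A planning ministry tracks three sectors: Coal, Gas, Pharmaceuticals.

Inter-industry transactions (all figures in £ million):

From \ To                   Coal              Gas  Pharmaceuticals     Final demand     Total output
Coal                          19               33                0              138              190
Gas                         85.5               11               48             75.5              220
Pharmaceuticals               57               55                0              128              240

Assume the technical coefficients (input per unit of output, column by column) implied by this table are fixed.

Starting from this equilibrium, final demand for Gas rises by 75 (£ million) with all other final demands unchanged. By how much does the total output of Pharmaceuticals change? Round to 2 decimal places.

Technical coefficients a_ij = z_ij / X_j:
  a_11 = 19/190 = 0.10, a_21 = 85.5/190 = 0.45, a_31 = 57/190 = 0.30
  a_12 = 33/220 = 0.15, a_22 = 11/220 = 0.05, a_32 = 55/220 = 0.25
  a_13 = 0/240 = 0.00, a_23 = 48/240 = 0.20, a_33 = 0/240 = 0.00
I − A =
  [   0.90    -0.15     0.00]
  [  -0.45     0.95    -0.20]
  [  -0.30    -0.25     1.00]
Cofactors of I−A, C_ij = (−1)^(i+j)·(minor ij) (rows/columns in the sector order above):
  C_11 = (0.95)(1.00) − (-0.20)(-0.25) = 0.9000
  C_12 = −[(-0.45)(1.00) − (-0.20)(-0.30)] = 0.5100
  C_13 = (-0.45)(-0.25) − (0.95)(-0.30) = 0.3975
  C_21 = −[(-0.15)(1.00) − (0.00)(-0.25)] = 0.1500
  C_22 = (0.90)(1.00) − (0.00)(-0.30) = 0.9000
  C_23 = −[(0.90)(-0.25) − (-0.15)(-0.30)] = 0.2700
  C_31 = (-0.15)(-0.20) − (0.00)(0.95) = 0.0300
  C_32 = −[(0.90)(-0.20) − (0.00)(-0.45)] = 0.1800
  C_33 = (0.90)(0.95) − (-0.15)(-0.45) = 0.7875
det(I−A) = Σ_j (I−A)_1j·C_1j = (0.90)(0.9000) + (-0.15)(0.5100) + (0.00)(0.3975) = 0.7335
adj(I−A) = Cᵀ =
  [ 0.9000   0.1500   0.0300]
  [ 0.5100   0.9000   0.1800]
  [ 0.3975   0.2700   0.7875]
(I − A)⁻¹ = adj(I−A) / det(I−A) ≈
  [   1.2270     0.2045     0.0409]
  [   0.6953     1.2270     0.2454]
  [   0.5419     0.3681     1.0736]
Δx = (I − A)⁻¹ Δd with Δd having +75 in the Gas component and 0 elsewhere.
So Δx_3 = L_32 · (+75), where L_32 = adj(I−A)_32 / det(I−A) = 0.2700 / 0.7335.
Δx_3 = 0.2700 × (+75) / 0.7335 = 20.25 / 0.7335 ≈ 27.61.

Δx_3 = 27.61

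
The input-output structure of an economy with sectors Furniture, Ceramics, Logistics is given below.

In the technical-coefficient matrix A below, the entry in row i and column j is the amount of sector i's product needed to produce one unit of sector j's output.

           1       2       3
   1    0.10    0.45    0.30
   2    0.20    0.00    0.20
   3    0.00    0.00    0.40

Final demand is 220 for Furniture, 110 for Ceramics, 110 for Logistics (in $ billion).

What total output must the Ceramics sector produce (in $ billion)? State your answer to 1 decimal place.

x_2 = 230.9

I − A =
  [   0.90    -0.45    -0.30]
  [  -0.20     1.00    -0.20]
  [   0.00     0.00     0.60]
Cofactors of I−A, C_ij = (−1)^(i+j)·(minor ij) (rows/columns in the sector order above):
  C_11 = (1.00)(0.60) − (-0.20)(0.00) = 0.6000
  C_12 = −[(-0.20)(0.60) − (-0.20)(0.00)] = 0.1200
  C_13 = (-0.20)(0.00) − (1.00)(0.00) = 0.0000
  C_21 = −[(-0.45)(0.60) − (-0.30)(0.00)] = 0.2700
  C_22 = (0.90)(0.60) − (-0.30)(0.00) = 0.5400
  C_23 = −[(0.90)(0.00) − (-0.45)(0.00)] = 0.0000
  C_31 = (-0.45)(-0.20) − (-0.30)(1.00) = 0.3900
  C_32 = −[(0.90)(-0.20) − (-0.30)(-0.20)] = 0.2400
  C_33 = (0.90)(1.00) − (-0.45)(-0.20) = 0.8100
det(I−A) = Σ_j (I−A)_1j·C_1j = (0.90)(0.6000) + (-0.45)(0.1200) + (-0.30)(0.0000) = 0.4860
adj(I−A) = Cᵀ =
  [ 0.6000   0.2700   0.3900]
  [ 0.1200   0.5400   0.2400]
  [ 0.0000   0.0000   0.8100]
(I − A)⁻¹ = adj(I−A) / det(I−A) ≈
  [   1.2346     0.5556     0.8025]
  [   0.2469     1.1111     0.4938]
  [   0.0000     0.0000     1.6667]
x = (I − A)⁻¹ d = adj(I−A)·d / det(I−A), with det(I−A) = 0.4860:
  x_1 = (0.6000·220 + 0.2700·110 + 0.3900·110) / 0.4860 = 204.60 / 0.4860 ≈ 421.0
  x_2 = (0.1200·220 + 0.5400·110 + 0.2400·110) / 0.4860 = 112.20 / 0.4860 ≈ 230.9
  x_3 = (0.0000·220 + 0.0000·110 + 0.8100·110) / 0.4860 = 89.10 / 0.4860 ≈ 183.3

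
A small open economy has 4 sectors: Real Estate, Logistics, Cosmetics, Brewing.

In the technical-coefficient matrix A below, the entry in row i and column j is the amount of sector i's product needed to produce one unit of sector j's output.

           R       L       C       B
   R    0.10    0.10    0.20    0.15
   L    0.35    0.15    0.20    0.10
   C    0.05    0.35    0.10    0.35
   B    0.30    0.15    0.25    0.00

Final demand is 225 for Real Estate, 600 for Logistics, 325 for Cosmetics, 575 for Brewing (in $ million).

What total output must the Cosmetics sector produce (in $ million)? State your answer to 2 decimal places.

I − A =
  [   0.90    -0.10    -0.20    -0.15]
  [  -0.35     0.85    -0.20    -0.10]
  [  -0.05    -0.35     0.90    -0.35]
  [  -0.30    -0.15    -0.25     1.00]
Compute the cofactors C_ij = (−1)^(i+j)·(3×3 minor ij) of I−A; the adjugate is their transpose:
adj(I−A) = Cᵀ =
  [ 0.587875   0.195125   0.225875   0.186750]
  [ 0.343625   0.657875   0.282625   0.216250]
  [ 0.282375   0.363125   0.667375   0.312250]
  [ 0.298500   0.248000   0.277000   0.560000]
det(I−A) = Σ_j (I−A)_1j·C_1j = (0.90)(0.587875) + (-0.10)(0.343625) + (-0.20)(0.282375) + (-0.15)(0.298500) = 0.393475
(I − A)⁻¹ = adj(I−A) / det(I−A) ≈
  [   1.4941     0.4959     0.5741     0.4746]
  [   0.8733     1.6720     0.7183     0.5496]
  [   0.7176     0.9229     1.6961     0.7936]
  [   0.7586     0.6303     0.7040     1.4232]
x = (I − A)⁻¹ d = adj(I−A)·d / det(I−A), with det(I−A) = 0.393475:
  x_R = (0.587875·225 + 0.195125·600 + 0.225875·325 + 0.186750·575) / 0.393475 = 430.1375 / 0.393475 ≈ 1093.18
  x_L = (0.343625·225 + 0.657875·600 + 0.282625·325 + 0.216250·575) / 0.393475 = 688.2375 / 0.393475 ≈ 1749.13
  x_C = (0.282375·225 + 0.363125·600 + 0.667375·325 + 0.312250·575) / 0.393475 = 677.85 / 0.393475 ≈ 1722.73
  x_B = (0.298500·225 + 0.248000·600 + 0.277000·325 + 0.560000·575) / 0.393475 = 627.9875 / 0.393475 ≈ 1596.00

x_C = 1722.73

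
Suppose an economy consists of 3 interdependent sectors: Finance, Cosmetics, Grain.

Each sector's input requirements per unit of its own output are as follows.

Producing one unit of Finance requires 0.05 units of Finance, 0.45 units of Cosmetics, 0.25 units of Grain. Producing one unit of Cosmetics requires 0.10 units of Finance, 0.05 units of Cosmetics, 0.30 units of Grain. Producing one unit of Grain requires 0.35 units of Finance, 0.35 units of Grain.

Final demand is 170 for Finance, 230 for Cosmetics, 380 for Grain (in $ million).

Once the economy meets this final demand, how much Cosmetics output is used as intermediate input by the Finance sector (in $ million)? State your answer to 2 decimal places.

z_21 = 284.99

I − A =
  [   0.95    -0.10    -0.35]
  [  -0.45     0.95     0.00]
  [  -0.25    -0.30     0.65]
Cofactors of I−A, C_ij = (−1)^(i+j)·(minor ij) (rows/columns in the sector order above):
  C_11 = (0.95)(0.65) − (0.00)(-0.30) = 0.6175
  C_12 = −[(-0.45)(0.65) − (0.00)(-0.25)] = 0.2925
  C_13 = (-0.45)(-0.30) − (0.95)(-0.25) = 0.3725
  C_21 = −[(-0.10)(0.65) − (-0.35)(-0.30)] = 0.1700
  C_22 = (0.95)(0.65) − (-0.35)(-0.25) = 0.5300
  C_23 = −[(0.95)(-0.30) − (-0.10)(-0.25)] = 0.3100
  C_31 = (-0.10)(0.00) − (-0.35)(0.95) = 0.3325
  C_32 = −[(0.95)(0.00) − (-0.35)(-0.45)] = 0.1575
  C_33 = (0.95)(0.95) − (-0.10)(-0.45) = 0.8575
det(I−A) = Σ_j (I−A)_1j·C_1j = (0.95)(0.6175) + (-0.10)(0.2925) + (-0.35)(0.3725) = 0.4270
adj(I−A) = Cᵀ =
  [ 0.6175   0.1700   0.3325]
  [ 0.2925   0.5300   0.1575]
  [ 0.3725   0.3100   0.8575]
(I − A)⁻¹ = adj(I−A) / det(I−A) ≈
  [   1.4461     0.3981     0.7787]
  [   0.6850     1.2412     0.3689]
  [   0.8724     0.7260     2.0082]
First solve x = (I − A)⁻¹ d = adj(I−A)·d / det(I−A); in particular x_1 = (0.6175·170 + 0.1700·230 + 0.3325·380) / 0.4270 = 270.425 / 0.4270 ≈ 633.3138.
Intermediate flow from 2 to 1: z_21 = a_21 · x_1 = 0.45 × 270.425 / 0.4270 = 121.69125 / 0.4270 ≈ 284.99.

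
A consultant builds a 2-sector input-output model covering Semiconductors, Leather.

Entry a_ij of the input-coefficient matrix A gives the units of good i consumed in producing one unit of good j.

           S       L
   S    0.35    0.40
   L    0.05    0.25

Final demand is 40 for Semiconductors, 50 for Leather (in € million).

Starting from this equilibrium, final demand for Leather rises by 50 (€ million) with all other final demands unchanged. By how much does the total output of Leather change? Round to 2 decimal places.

I − A =
  [   0.65    -0.40]
  [  -0.05     0.75]
det(I−A) = (0.65)(0.75) − (-0.40)(-0.05) = 0.4675
adj(I−A) = [[0.75, 0.40], [0.05, 0.65]]
(I − A)⁻¹ = adj(I−A) / det(I−A) ≈
  [   1.6043     0.8556]
  [   0.1070     1.3904]
Δx = (I − A)⁻¹ Δd with Δd having +50 in the Leather component and 0 elsewhere.
So Δx_L = L_LL · (+50), where L_LL = adj(I−A)_LL / det(I−A) = 0.65 / 0.4675.
Δx_L = 0.65 × (+50) / 0.4675 = 32.50 / 0.4675 ≈ 69.52.

Δx_L = 69.52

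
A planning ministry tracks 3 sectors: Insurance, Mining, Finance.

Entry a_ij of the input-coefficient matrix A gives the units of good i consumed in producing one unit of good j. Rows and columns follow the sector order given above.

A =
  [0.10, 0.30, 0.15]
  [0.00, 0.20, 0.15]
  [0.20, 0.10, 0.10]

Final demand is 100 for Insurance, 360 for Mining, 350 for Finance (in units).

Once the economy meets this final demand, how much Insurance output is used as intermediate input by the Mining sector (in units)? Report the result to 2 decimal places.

z_12 = 165.11

I − A =
  [   0.90    -0.30    -0.15]
  [   0.00     0.80    -0.15]
  [  -0.20    -0.10     0.90]
Cofactors of I−A, C_ij = (−1)^(i+j)·(minor ij) (rows/columns in the sector order above):
  C_11 = (0.80)(0.90) − (-0.15)(-0.10) = 0.7050
  C_12 = −[(0.00)(0.90) − (-0.15)(-0.20)] = 0.0300
  C_13 = (0.00)(-0.10) − (0.80)(-0.20) = 0.1600
  C_21 = −[(-0.30)(0.90) − (-0.15)(-0.10)] = 0.2850
  C_22 = (0.90)(0.90) − (-0.15)(-0.20) = 0.7800
  C_23 = −[(0.90)(-0.10) − (-0.30)(-0.20)] = 0.1500
  C_31 = (-0.30)(-0.15) − (-0.15)(0.80) = 0.1650
  C_32 = −[(0.90)(-0.15) − (-0.15)(0.00)] = 0.1350
  C_33 = (0.90)(0.80) − (-0.30)(0.00) = 0.7200
det(I−A) = Σ_j (I−A)_1j·C_1j = (0.90)(0.7050) + (-0.30)(0.0300) + (-0.15)(0.1600) = 0.6015
adj(I−A) = Cᵀ =
  [ 0.7050   0.2850   0.1650]
  [ 0.0300   0.7800   0.1350]
  [ 0.1600   0.1500   0.7200]
(I − A)⁻¹ = adj(I−A) / det(I−A) ≈
  [   1.1721     0.4738     0.2743]
  [   0.0499     1.2968     0.2244]
  [   0.2660     0.2494     1.1970]
First solve x = (I − A)⁻¹ d = adj(I−A)·d / det(I−A); in particular x_2 = (0.0300·100 + 0.7800·360 + 0.1350·350) / 0.6015 = 331.05 / 0.6015 ≈ 550.3741.
Intermediate flow from 1 to 2: z_12 = a_12 · x_2 = 0.30 × 331.05 / 0.6015 = 99.315 / 0.6015 ≈ 165.11.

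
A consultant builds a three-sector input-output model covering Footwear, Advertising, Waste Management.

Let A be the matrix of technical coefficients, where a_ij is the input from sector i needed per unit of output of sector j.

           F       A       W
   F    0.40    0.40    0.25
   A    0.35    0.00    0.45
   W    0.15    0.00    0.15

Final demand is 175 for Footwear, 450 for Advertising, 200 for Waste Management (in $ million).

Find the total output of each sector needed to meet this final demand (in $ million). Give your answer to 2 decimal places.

I − A =
  [   0.60    -0.40    -0.25]
  [  -0.35     1.00    -0.45]
  [  -0.15     0.00     0.85]
Cofactors of I−A, C_ij = (−1)^(i+j)·(minor ij) (rows/columns in the sector order above):
  C_11 = (1.00)(0.85) − (-0.45)(0.00) = 0.8500
  C_12 = −[(-0.35)(0.85) − (-0.45)(-0.15)] = 0.3650
  C_13 = (-0.35)(0.00) − (1.00)(-0.15) = 0.1500
  C_21 = −[(-0.40)(0.85) − (-0.25)(0.00)] = 0.3400
  C_22 = (0.60)(0.85) − (-0.25)(-0.15) = 0.4725
  C_23 = −[(0.60)(0.00) − (-0.40)(-0.15)] = 0.0600
  C_31 = (-0.40)(-0.45) − (-0.25)(1.00) = 0.4300
  C_32 = −[(0.60)(-0.45) − (-0.25)(-0.35)] = 0.3575
  C_33 = (0.60)(1.00) − (-0.40)(-0.35) = 0.4600
det(I−A) = Σ_j (I−A)_1j·C_1j = (0.60)(0.8500) + (-0.40)(0.3650) + (-0.25)(0.1500) = 0.3265
adj(I−A) = Cᵀ =
  [ 0.8500   0.3400   0.4300]
  [ 0.3650   0.4725   0.3575]
  [ 0.1500   0.0600   0.4600]
(I − A)⁻¹ = adj(I−A) / det(I−A) ≈
  [   2.6034     1.0413     1.3170]
  [   1.1179     1.4472     1.0949]
  [   0.4594     0.1838     1.4089]
x = (I − A)⁻¹ d = adj(I−A)·d / det(I−A), with det(I−A) = 0.3265:
  x_F = (0.8500·175 + 0.3400·450 + 0.4300·200) / 0.3265 = 387.75 / 0.3265 ≈ 1187.60
  x_A = (0.3650·175 + 0.4725·450 + 0.3575·200) / 0.3265 = 348.00 / 0.3265 ≈ 1065.85
  x_W = (0.1500·175 + 0.0600·450 + 0.4600·200) / 0.3265 = 145.25 / 0.3265 ≈ 444.87

x_F = 1187.60, x_A = 1065.85, x_W = 444.87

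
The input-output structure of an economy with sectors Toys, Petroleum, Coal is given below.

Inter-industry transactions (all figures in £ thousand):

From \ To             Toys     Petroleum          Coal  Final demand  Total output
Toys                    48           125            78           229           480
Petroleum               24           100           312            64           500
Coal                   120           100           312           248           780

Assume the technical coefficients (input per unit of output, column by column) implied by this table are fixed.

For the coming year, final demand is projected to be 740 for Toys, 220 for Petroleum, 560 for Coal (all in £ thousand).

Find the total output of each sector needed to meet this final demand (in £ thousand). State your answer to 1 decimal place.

Technical coefficients a_ij = z_ij / X_j:
  a_11 = 48/480 = 0.10, a_21 = 24/480 = 0.05, a_31 = 120/480 = 0.25
  a_12 = 125/500 = 0.25, a_22 = 100/500 = 0.20, a_32 = 100/500 = 0.20
  a_13 = 78/780 = 0.10, a_23 = 312/780 = 0.40, a_33 = 312/780 = 0.40
I − A =
  [   0.90    -0.25    -0.10]
  [  -0.05     0.80    -0.40]
  [  -0.25    -0.20     0.60]
Cofactors of I−A, C_ij = (−1)^(i+j)·(minor ij) (rows/columns in the sector order above):
  C_11 = (0.80)(0.60) − (-0.40)(-0.20) = 0.4000
  C_12 = −[(-0.05)(0.60) − (-0.40)(-0.25)] = 0.1300
  C_13 = (-0.05)(-0.20) − (0.80)(-0.25) = 0.2100
  C_21 = −[(-0.25)(0.60) − (-0.10)(-0.20)] = 0.1700
  C_22 = (0.90)(0.60) − (-0.10)(-0.25) = 0.5150
  C_23 = −[(0.90)(-0.20) − (-0.25)(-0.25)] = 0.2425
  C_31 = (-0.25)(-0.40) − (-0.10)(0.80) = 0.1800
  C_32 = −[(0.90)(-0.40) − (-0.10)(-0.05)] = 0.3650
  C_33 = (0.90)(0.80) − (-0.25)(-0.05) = 0.7075
det(I−A) = Σ_j (I−A)_1j·C_1j = (0.90)(0.4000) + (-0.25)(0.1300) + (-0.10)(0.2100) = 0.3065
adj(I−A) = Cᵀ =
  [ 0.4000   0.1700   0.1800]
  [ 0.1300   0.5150   0.3650]
  [ 0.2100   0.2425   0.7075]
(I − A)⁻¹ = adj(I−A) / det(I−A) ≈
  [   1.3051     0.5546     0.5873]
  [   0.4241     1.6803     1.1909]
  [   0.6852     0.7912     2.3083]
x = (I − A)⁻¹ d = adj(I−A)·d / det(I−A), with det(I−A) = 0.3065:
  x_1 = (0.4000·740 + 0.1700·220 + 0.1800·560) / 0.3065 = 434.20 / 0.3065 ≈ 1416.6
  x_2 = (0.1300·740 + 0.5150·220 + 0.3650·560) / 0.3065 = 413.90 / 0.3065 ≈ 1350.4
  x_3 = (0.2100·740 + 0.2425·220 + 0.7075·560) / 0.3065 = 604.95 / 0.3065 ≈ 1973.7

x_1 = 1416.6, x_2 = 1350.4, x_3 = 1973.7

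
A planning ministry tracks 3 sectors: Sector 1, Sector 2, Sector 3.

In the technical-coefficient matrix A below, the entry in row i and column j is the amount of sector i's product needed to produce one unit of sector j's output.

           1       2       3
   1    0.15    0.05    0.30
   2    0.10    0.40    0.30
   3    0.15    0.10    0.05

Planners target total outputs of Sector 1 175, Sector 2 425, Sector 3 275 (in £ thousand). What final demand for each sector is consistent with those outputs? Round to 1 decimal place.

d_1 = 45.0, d_2 = 155.0, d_3 = 192.5

I − A =
  [   0.85    -0.05    -0.30]
  [  -0.10     0.60    -0.30]
  [  -0.15    -0.10     0.95]
d = (I − A) x:
  d_1 = (+0.85)·175 + (-0.05)·425 + (-0.30)·275 = 45.0
  d_2 = (-0.10)·175 + (+0.60)·425 + (-0.30)·275 = 155.0
  d_3 = (-0.15)·175 + (-0.10)·425 + (+0.95)·275 = 192.5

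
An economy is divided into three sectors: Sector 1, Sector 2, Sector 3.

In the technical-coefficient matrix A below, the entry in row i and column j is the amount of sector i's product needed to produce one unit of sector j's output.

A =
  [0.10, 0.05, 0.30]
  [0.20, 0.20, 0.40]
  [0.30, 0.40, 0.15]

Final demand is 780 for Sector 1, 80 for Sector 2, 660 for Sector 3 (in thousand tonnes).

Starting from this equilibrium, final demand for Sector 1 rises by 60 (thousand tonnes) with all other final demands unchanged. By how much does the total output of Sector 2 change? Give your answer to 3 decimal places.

Δx_2 = 48.671

I − A =
  [   0.90    -0.05    -0.30]
  [  -0.20     0.80    -0.40]
  [  -0.30    -0.40     0.85]
Cofactors of I−A, C_ij = (−1)^(i+j)·(minor ij) (rows/columns in the sector order above):
  C_11 = (0.80)(0.85) − (-0.40)(-0.40) = 0.5200
  C_12 = −[(-0.20)(0.85) − (-0.40)(-0.30)] = 0.2900
  C_13 = (-0.20)(-0.40) − (0.80)(-0.30) = 0.3200
  C_21 = −[(-0.05)(0.85) − (-0.30)(-0.40)] = 0.1625
  C_22 = (0.90)(0.85) − (-0.30)(-0.30) = 0.6750
  C_23 = −[(0.90)(-0.40) − (-0.05)(-0.30)] = 0.3750
  C_31 = (-0.05)(-0.40) − (-0.30)(0.80) = 0.2600
  C_32 = −[(0.90)(-0.40) − (-0.30)(-0.20)] = 0.4200
  C_33 = (0.90)(0.80) − (-0.05)(-0.20) = 0.7100
det(I−A) = Σ_j (I−A)_1j·C_1j = (0.90)(0.5200) + (-0.05)(0.2900) + (-0.30)(0.3200) = 0.3575
adj(I−A) = Cᵀ =
  [ 0.5200   0.1625   0.2600]
  [ 0.2900   0.6750   0.4200]
  [ 0.3200   0.3750   0.7100]
(I − A)⁻¹ = adj(I−A) / det(I−A) ≈
  [   1.4545     0.4545     0.7273]
  [   0.8112     1.8881     1.1748]
  [   0.8951     1.0490     1.9860]
Δx = (I − A)⁻¹ Δd with Δd having +60 in the Sector 1 component and 0 elsewhere.
So Δx_2 = L_21 · (+60), where L_21 = adj(I−A)_21 / det(I−A) = 0.2900 / 0.3575.
Δx_2 = 0.2900 × (+60) / 0.3575 = 17.40 / 0.3575 ≈ 48.671.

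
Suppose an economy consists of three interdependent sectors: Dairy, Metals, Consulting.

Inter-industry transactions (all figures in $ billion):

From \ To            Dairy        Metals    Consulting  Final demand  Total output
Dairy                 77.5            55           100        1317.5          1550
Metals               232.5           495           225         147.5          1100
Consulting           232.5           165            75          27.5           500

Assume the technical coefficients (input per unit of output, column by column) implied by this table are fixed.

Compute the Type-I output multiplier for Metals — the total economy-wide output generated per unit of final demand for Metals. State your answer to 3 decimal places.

Technical coefficients a_ij = z_ij / X_j:
  a_11 = 77.5/1550 = 0.05, a_21 = 232.5/1550 = 0.15, a_31 = 232.5/1550 = 0.15
  a_12 = 55/1100 = 0.05, a_22 = 495/1100 = 0.45, a_32 = 165/1100 = 0.15
  a_13 = 100/500 = 0.20, a_23 = 225/500 = 0.45, a_33 = 75/500 = 0.15
I − A =
  [   0.95    -0.05    -0.20]
  [  -0.15     0.55    -0.45]
  [  -0.15    -0.15     0.85]
Cofactors of I−A, C_ij = (−1)^(i+j)·(minor ij) (rows/columns in the sector order above):
  C_11 = (0.55)(0.85) − (-0.45)(-0.15) = 0.4000
  C_12 = −[(-0.15)(0.85) − (-0.45)(-0.15)] = 0.1950
  C_13 = (-0.15)(-0.15) − (0.55)(-0.15) = 0.1050
  C_21 = −[(-0.05)(0.85) − (-0.20)(-0.15)] = 0.0725
  C_22 = (0.95)(0.85) − (-0.20)(-0.15) = 0.7775
  C_23 = −[(0.95)(-0.15) − (-0.05)(-0.15)] = 0.1500
  C_31 = (-0.05)(-0.45) − (-0.20)(0.55) = 0.1325
  C_32 = −[(0.95)(-0.45) − (-0.20)(-0.15)] = 0.4575
  C_33 = (0.95)(0.55) − (-0.05)(-0.15) = 0.5150
det(I−A) = Σ_j (I−A)_1j·C_1j = (0.95)(0.4000) + (-0.05)(0.1950) + (-0.20)(0.1050) = 0.34925
adj(I−A) = Cᵀ =
  [ 0.4000   0.0725   0.1325]
  [ 0.1950   0.7775   0.4575]
  [ 0.1050   0.1500   0.5150]
(I − A)⁻¹ = adj(I−A) / det(I−A) ≈
  [   1.1453     0.2076     0.3794]
  [   0.5583     2.2262     1.3099]
  [   0.3006     0.4295     1.4746]
The output multiplier for sector j is the column-j sum of the Leontief inverse (I − A)⁻¹ = adj(I−A) / det(I−A).
Column 2 of adj(I−A): (0.0725, 0.7775, 0.1500); det(I−A) = 0.34925.
m_2 = (0.0725 + 0.7775 + 0.1500) / 0.34925 = 1.00 / 0.34925 ≈ 2.863.

m_2 = 2.863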